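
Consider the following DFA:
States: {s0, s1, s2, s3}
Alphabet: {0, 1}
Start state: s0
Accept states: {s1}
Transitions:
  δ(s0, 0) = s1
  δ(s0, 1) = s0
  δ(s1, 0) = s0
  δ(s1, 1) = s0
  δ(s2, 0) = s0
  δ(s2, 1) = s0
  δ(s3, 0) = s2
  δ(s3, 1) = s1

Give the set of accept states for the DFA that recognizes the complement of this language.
Complement accept states = All states \ Original accept states
= {s0, s1, s2, s3} \ {s1}
{s0, s2, s3}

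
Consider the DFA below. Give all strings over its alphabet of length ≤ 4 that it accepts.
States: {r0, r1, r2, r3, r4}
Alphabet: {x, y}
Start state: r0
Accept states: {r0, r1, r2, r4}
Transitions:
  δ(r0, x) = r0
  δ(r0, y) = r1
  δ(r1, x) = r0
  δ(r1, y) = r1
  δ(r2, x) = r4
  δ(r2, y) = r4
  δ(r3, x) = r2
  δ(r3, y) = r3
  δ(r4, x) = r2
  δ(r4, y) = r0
ε, x, y, xx, xy, yx, yy, xxx, xxy, xyx, xyy, yxx, yxy, yyx, yyy, xxxx, xxxy, xxyx, xxyy, xyxx, xyxy, xyyx, xyyy, yxxx, yxxy, yxyx, yxyy, yyxx, yyxy, yyyx, yyyy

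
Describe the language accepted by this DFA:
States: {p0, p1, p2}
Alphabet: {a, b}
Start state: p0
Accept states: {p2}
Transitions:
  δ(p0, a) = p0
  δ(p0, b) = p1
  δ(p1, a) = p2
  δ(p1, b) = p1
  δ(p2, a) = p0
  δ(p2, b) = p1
Testing a few strings:
  'a' → reject
  'bb' → reject
  'bbba' → accept
  'bab' → reject
State roles: p0=no suffix match; p1=one trailing b; p2=suffix is ba
All strings over {a,b} ending with ba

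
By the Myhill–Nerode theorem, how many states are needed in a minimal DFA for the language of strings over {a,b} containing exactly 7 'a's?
By Myhill–Nerode, count the distinguishable equivalence classes: 9 classes — having seen 0, 1, …, 7, or >7 copies of 'a'; the count-7 class is the only accepting one and >7 is dead.
9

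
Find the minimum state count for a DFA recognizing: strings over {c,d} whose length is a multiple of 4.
By Myhill–Nerode, count the distinguishable equivalence classes: 4 classes — one per residue of the length mod 4; class i is distinguished from class j by any string of length (4 − i) mod 4.
4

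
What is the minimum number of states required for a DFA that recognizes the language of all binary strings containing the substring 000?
By Myhill–Nerode, count the distinguishable equivalence classes: 4 classes — one per longest suffix of the input that is a prefix of '000' (lengths 0 through 2), plus an absorbing 'already seen 000' class.
4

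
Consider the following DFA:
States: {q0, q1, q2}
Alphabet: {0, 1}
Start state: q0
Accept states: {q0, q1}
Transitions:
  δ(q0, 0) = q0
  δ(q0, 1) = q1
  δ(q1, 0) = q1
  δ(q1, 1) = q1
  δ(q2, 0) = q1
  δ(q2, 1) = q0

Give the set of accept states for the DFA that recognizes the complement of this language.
Complement accept states = All states \ Original accept states
= {q0, q1, q2} \ {q0, q1}
{q2}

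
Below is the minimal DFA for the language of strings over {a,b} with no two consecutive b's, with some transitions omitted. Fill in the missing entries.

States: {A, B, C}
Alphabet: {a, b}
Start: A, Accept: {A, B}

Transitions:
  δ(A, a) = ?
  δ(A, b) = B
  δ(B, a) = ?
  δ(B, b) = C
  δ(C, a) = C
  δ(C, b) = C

From the language and accept set, identify what each state tracks — A: last symbol not b (ok); B: last symbol b (ok); C: saw bb (dead).
Each missing δ(q, a) is the state matching the new tracked value after reading a.
δ(A, a) = A; δ(B, a) = A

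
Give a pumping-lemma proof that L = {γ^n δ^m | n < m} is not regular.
Assume L is regular with pumping length p. Idea: pumping up the γ-block makes the γ-count reach the δ-count.
Choose s = γ^p δ^(p+1) ∈ L. By the pumping lemma, s = xyz with |xy| ≤ p, |y| > 0, so y = γ^k with k ≥ 1. Then xy²z = γ^(p+k) δ^(p+1). Since p+k ≥ p+1, the number of γ's is no longer strictly less than the number of δ's, so xy²z ∉ L.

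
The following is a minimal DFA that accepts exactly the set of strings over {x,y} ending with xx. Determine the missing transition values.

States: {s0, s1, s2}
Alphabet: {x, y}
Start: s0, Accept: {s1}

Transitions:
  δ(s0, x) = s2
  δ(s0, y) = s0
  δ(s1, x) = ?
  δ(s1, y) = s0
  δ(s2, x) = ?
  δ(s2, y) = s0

From the language and accept set, identify what each state tracks — s0: last symbol not x; s1: two trailing x's; s2: one trailing x.
Each missing δ(q, a) is the state matching the new tracked value after reading a.
δ(s1, x) = s1; δ(s2, x) = s1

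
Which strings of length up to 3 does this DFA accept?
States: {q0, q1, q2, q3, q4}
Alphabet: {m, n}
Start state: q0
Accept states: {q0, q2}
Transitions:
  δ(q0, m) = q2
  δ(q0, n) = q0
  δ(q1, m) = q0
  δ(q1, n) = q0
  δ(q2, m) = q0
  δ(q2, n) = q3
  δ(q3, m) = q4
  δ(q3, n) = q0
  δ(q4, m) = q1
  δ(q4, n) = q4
ε, m, n, mm, nm, nn, mmm, mmn, mnn, nmm, nnm, nnn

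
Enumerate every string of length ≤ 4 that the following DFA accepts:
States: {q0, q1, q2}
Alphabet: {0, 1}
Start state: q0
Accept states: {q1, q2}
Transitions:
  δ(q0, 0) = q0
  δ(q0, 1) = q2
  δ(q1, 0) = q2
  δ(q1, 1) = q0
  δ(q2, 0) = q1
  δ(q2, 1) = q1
1, 01, 10, 11, 001, 010, 011, 100, 110, 0001, 0010, 0011, 0100, 0110, 1000, 1001, 1011, 1100, 1101, 1111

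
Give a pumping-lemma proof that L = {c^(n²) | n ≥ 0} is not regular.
Assume L is regular with pumping length p. Idea: pumping adds a fixed amount, but gaps between consecutive squares grow.
Choose s = c^(p²) (length p² ≥ p). By the pumping lemma, s = xyz with |xy| ≤ p, |y| > 0, so |y| = k with 1 ≤ k ≤ p. Then |xy²z| = p²+k. Since p² < p²+k ≤ p²+p < (p+1)², the length p²+k lies strictly between consecutive squares, so it is not a perfect square and xy²z ∉ L.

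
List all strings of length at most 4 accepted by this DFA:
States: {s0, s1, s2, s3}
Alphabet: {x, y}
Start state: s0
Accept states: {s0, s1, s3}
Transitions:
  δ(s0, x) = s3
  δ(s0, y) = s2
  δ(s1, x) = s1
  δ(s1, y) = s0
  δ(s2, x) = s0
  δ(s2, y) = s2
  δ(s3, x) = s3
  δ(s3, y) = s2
ε, x, xx, yx, xxx, xyx, yxx, yyx, xxxx, xxyx, xyxx, xyyx, yxxx, yxyx, yyxx, yyyx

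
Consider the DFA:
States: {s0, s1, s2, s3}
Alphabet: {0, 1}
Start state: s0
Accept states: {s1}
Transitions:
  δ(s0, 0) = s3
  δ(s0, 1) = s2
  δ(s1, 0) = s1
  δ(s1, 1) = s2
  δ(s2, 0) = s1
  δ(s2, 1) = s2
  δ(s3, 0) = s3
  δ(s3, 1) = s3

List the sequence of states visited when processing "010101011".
read '0': s0 → s3
  read '1': s3 → s3
  read '0': s3 → s3
  read '1': s3 → s3
  read '0': s3 → s3
  read '1': s3 → s3
  read '0': s3 → s3
  read '1': s3 → s3
  read '1': s3 → s3
s0 -> s3 -> s3 -> s3 -> s3 -> s3 -> s3 -> s3 -> s3 -> s3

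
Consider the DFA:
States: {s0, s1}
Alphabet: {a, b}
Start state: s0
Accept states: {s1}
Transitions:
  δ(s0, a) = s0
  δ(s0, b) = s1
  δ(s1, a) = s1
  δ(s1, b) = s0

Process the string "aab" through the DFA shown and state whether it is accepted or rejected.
Processing string "aab":
  s0 --a--> s0
  s0 --a--> s0
  s0 --b--> s1
Final state: s1
Accept states: {s1}
Yes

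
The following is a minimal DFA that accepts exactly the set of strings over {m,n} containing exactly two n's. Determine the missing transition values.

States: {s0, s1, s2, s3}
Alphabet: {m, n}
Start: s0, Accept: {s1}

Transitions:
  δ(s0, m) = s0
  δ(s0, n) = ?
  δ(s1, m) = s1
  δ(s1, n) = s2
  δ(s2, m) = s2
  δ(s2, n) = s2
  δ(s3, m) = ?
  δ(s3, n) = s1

From the language and accept set, identify what each state tracks — s0: zero n's; s1: two n's; s2: ≥ three n's (dead); s3: one n.
Each missing δ(q, a) is the state matching the new tracked value after reading a.
δ(s0, n) = s3; δ(s3, m) = s3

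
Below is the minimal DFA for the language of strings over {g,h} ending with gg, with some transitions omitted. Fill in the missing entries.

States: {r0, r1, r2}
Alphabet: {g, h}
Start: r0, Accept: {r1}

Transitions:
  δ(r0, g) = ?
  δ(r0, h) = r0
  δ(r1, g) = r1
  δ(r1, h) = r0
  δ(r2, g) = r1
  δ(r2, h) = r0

From the language and accept set, identify what each state tracks — r0: last symbol not g; r1: two trailing g's; r2: one trailing g.
Each missing δ(q, a) is the state matching the new tracked value after reading a.
δ(r0, g) = r2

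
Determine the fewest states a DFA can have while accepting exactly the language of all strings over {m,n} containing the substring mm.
By Myhill–Nerode, count the distinguishable equivalence classes: 3 classes — one per longest suffix of the input that is a prefix of 'mm' (lengths 0 through 1), plus an absorbing 'already seen mm' class.
3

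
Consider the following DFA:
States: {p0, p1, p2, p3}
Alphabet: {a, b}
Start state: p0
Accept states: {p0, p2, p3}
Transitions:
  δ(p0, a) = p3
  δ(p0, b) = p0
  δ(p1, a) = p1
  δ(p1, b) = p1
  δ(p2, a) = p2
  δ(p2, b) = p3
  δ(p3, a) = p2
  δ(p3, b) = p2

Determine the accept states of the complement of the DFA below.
Complement accept states = All states \ Original accept states
= {p0, p1, p2, p3} \ {p0, p2, p3}
{p1}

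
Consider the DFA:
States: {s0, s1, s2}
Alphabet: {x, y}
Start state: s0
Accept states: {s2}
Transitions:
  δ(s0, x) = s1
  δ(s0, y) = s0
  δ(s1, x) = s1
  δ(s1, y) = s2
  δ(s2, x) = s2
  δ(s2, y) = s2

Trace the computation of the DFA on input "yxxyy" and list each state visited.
read 'y': s0 → s0
  read 'x': s0 → s1
  read 'x': s1 → s1
  read 'y': s1 → s2
  read 'y': s2 → s2
s0 -> s0 -> s1 -> s1 -> s2 -> s2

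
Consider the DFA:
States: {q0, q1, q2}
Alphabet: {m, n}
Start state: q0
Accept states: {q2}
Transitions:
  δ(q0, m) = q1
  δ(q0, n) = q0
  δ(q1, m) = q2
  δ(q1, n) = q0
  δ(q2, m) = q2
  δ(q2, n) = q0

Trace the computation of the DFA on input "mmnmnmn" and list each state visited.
read 'm': q0 → q1
  read 'm': q1 → q2
  read 'n': q2 → q0
  read 'm': q0 → q1
  read 'n': q1 → q0
  read 'm': q0 → q1
  read 'n': q1 → q0
q0 -> q1 -> q2 -> q0 -> q1 -> q0 -> q1 -> q0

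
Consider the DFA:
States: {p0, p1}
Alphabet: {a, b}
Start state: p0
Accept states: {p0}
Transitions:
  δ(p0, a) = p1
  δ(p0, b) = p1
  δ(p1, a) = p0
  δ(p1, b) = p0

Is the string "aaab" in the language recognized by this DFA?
Processing string "aaab":
  p0 --a--> p1
  p1 --a--> p0
  p0 --a--> p1
  p1 --b--> p0
Final state: p0
Accept states: {p0}
Yes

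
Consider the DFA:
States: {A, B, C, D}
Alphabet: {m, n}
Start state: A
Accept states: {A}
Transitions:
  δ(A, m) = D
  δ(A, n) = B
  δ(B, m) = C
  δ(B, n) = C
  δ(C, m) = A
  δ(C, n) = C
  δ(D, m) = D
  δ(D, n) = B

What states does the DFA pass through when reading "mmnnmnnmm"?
read 'm': A → D
  read 'm': D → D
  read 'n': D → B
  read 'n': B → C
  read 'm': C → A
  read 'n': A → B
  read 'n': B → C
  read 'm': C → A
  read 'm': A → D
A -> D -> D -> B -> C -> A -> B -> C -> A -> D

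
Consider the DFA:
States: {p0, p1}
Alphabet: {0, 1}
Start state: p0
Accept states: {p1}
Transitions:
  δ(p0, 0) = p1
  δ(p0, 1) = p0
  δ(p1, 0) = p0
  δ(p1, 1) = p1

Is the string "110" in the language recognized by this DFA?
Processing string "110":
  p0 --1--> p0
  p0 --1--> p0
  p0 --0--> p1
Final state: p1
Accept states: {p1}
Yes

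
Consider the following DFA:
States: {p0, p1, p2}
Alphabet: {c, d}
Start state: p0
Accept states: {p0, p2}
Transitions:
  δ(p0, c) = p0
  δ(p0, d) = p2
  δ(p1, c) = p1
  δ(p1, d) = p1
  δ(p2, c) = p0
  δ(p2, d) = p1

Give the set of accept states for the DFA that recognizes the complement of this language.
Complement accept states = All states \ Original accept states
= {p0, p1, p2} \ {p0, p2}
{p1}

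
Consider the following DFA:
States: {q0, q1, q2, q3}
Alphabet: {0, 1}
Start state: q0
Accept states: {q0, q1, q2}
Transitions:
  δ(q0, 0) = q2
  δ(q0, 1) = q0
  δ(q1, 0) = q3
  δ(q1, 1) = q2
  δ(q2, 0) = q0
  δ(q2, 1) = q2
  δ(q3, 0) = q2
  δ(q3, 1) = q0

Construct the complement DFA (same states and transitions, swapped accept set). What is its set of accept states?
Complement accept states = All states \ Original accept states
= {q0, q1, q2, q3} \ {q0, q1, q2}
{q3}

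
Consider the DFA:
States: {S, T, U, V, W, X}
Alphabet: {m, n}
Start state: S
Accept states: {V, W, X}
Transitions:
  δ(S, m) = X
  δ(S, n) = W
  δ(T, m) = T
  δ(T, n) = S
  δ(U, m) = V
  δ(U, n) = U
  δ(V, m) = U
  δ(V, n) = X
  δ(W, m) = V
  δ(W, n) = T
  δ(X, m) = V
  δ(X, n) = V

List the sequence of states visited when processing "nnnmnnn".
read 'n': S → W
  read 'n': W → T
  read 'n': T → S
  read 'm': S → X
  read 'n': X → V
  read 'n': V → X
  read 'n': X → V
S -> W -> T -> S -> X -> V -> X -> V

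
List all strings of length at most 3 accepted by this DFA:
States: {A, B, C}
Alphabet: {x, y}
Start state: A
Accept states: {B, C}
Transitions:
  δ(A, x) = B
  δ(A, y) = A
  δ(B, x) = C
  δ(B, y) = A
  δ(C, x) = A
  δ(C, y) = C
x, xx, yx, xxy, xyx, yxx, yyx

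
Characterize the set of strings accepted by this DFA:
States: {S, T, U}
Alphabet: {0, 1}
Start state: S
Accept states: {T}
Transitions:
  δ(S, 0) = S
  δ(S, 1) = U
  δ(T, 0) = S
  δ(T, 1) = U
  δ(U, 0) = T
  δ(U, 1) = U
Testing a few strings:
  '11' → reject
  '0100' → reject
  '0' → reject
  '1101' → reject
State roles: S=no suffix match; T=suffix is 10; U=one trailing 1
All binary strings ending with 10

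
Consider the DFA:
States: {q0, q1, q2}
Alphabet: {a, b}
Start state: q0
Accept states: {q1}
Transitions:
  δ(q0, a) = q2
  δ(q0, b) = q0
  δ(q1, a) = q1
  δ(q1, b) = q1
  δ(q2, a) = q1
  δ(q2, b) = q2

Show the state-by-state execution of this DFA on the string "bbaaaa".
read 'b': q0 → q0
  read 'b': q0 → q0
  read 'a': q0 → q2
  read 'a': q2 → q1
  read 'a': q1 → q1
  read 'a': q1 → q1
q0 -> q0 -> q0 -> q2 -> q1 -> q1 -> q1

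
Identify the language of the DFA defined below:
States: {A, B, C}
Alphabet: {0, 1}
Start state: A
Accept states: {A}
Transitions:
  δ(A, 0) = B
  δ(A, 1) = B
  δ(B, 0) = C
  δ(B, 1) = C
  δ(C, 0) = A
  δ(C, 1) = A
Testing a few strings:
  '01' → reject
  '11' → reject
  '10' → reject
  '1' → reject
State roles: A=length ≡ 0 (mod 3); B=length ≡ 1 (mod 3); C=length ≡ 2 (mod 3)
All binary strings whose length is a multiple of 3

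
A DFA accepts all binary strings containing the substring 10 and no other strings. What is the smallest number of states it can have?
By Myhill–Nerode, count the distinguishable equivalence classes: 3 classes — one per longest suffix of the input that is a prefix of '10' (lengths 0 through 1), plus an absorbing 'already seen 10' class.
3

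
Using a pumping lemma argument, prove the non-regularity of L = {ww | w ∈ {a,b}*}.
Assume L is regular with pumping length p. Idea: pumping the leading a-block breaks the equality of the two halves.
Choose s = a^p b a^p b ∈ L (with w = a^p b). |s| = 2p+2 ≥ p. By the pumping lemma, s = xyz with |xy| ≤ p, |y| > 0, so y = a^k with k ≥ 1, in the first a-block. Then xy²z = a^(p+k) b a^p b, of length 2p+2+k. If k is odd this length is odd, so it cannot be of the form ww. If k is even, each half has length p+1+k/2 ≤ p+k, so the first half lies entirely inside the leading a-block and contains no b, while the second half ends in b; the halves differ. Either way xy²z ∉ L.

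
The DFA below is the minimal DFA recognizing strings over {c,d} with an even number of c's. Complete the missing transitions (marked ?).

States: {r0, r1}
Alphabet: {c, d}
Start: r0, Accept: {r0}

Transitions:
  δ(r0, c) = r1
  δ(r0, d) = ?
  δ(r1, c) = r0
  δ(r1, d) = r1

From the language and accept set, identify what each state tracks — r0: even number of c's so far; r1: odd number of c's so far.
Each missing δ(q, a) is the state matching the new tracked value after reading a.
δ(r0, d) = r0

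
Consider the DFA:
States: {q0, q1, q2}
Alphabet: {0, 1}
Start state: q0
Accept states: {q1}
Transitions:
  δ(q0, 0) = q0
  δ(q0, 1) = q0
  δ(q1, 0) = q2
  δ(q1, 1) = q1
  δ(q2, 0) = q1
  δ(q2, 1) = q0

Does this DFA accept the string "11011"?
Processing string "11011":
  q0 --1--> q0
  q0 --1--> q0
  q0 --0--> q0
  q0 --1--> q0
  q0 --1--> q0
Final state: q0
Accept states: {q1}
No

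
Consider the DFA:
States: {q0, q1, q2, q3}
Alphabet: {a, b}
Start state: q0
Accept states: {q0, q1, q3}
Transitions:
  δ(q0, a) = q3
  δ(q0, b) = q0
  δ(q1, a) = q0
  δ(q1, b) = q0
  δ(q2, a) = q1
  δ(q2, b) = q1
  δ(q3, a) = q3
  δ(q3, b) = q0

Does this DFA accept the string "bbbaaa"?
Processing string "bbbaaa":
  q0 --b--> q0
  q0 --b--> q0
  q0 --b--> q0
  q0 --a--> q3
  q3 --a--> q3
  q3 --a--> q3
Final state: q3
Accept states: {q0, q1, q3}
Yes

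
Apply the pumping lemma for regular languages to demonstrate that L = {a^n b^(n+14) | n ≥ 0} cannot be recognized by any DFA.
Assume L is regular with pumping length p. Idea: pumping the a-block breaks the fixed offset of 14.
Choose s = a^p b^(p+14) ∈ L. By the pumping lemma, s = xyz with |xy| ≤ p, |y| > 0, so y = a^k with k ≥ 1. Then xy²z = a^(p+k) b^(p+14). For this to be in L we would need p+14 = (p+k)+14, i.e. k = 0, contradicting k ≥ 1. So xy²z ∉ L.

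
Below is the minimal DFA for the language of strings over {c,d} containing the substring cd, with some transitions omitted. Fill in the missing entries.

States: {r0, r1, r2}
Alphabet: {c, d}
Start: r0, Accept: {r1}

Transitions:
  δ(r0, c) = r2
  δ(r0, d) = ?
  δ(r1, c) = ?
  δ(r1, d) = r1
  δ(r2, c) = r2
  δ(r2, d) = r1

From the language and accept set, identify what each state tracks — r0: no c seen yet; r1: substring cd seen; r2: seen a c, waiting for d.
Each missing δ(q, a) is the state matching the new tracked value after reading a.
δ(r0, d) = r0; δ(r1, c) = r1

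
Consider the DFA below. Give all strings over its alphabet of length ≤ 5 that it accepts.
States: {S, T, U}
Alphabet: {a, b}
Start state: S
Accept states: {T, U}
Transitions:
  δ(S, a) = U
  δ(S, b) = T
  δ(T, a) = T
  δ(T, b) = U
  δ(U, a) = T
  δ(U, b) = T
a, b, aa, ab, ba, bb, aaa, aab, aba, abb, baa, bab, bba, bbb, aaaa, aaab, aaba, aabb, abaa, abab, abba, abbb, baaa, baab, baba, babb, bbaa, bbab, bbba, bbbb, aaaaa, aaaab, aaaba, aaabb, aabaa, aabab, aabba, aabbb, abaaa, abaab, ababa, ababb, abbaa, abbab, abbba, abbbb, baaaa, baaab, baaba, baabb, babaa, babab, babba, babbb, bbaaa, bbaab, bbaba, bbabb, bbbaa, bbbab, bbbba, bbbbb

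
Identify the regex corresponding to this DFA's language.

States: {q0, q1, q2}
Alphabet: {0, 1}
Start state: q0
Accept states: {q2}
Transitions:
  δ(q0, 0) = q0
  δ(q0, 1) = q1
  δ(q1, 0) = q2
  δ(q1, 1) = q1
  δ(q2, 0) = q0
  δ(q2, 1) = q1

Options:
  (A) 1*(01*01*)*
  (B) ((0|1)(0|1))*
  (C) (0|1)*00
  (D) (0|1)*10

Check each option against the DFA on short strings; one disagreement eliminates an option:
  (A) 1*(01*01*)*: on ε the DFA stays in q0 and rejects (q0 ∉ Accept), but the regex matches it → eliminate
  (B) ((0|1)(0|1))*: on ε the DFA stays in q0 and rejects (q0 ∉ Accept), but the regex matches it → eliminate
  (C) (0|1)*00: on '00' the DFA goes q0 → q0 → q0 and rejects (q0 ∉ Accept), but the regex matches it → eliminate
  (D) (0|1)*10: agrees with the DFA on every string of length ≤ 6
Only (D) is consistent with the DFA.
(D) (0|1)*10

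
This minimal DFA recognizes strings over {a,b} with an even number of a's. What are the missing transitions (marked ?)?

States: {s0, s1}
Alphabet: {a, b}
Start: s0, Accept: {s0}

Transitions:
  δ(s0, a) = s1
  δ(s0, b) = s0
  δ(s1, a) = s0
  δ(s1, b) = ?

From the language and accept set, identify what each state tracks — s0: even number of a's so far; s1: odd number of a's so far.
Each missing δ(q, a) is the state matching the new tracked value after reading a.
δ(s1, b) = s1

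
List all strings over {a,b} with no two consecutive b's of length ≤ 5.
ε, a, b, aa, ab, ba, aaa, aab, aba, baa, bab, aaaa, aaab, aaba, abaa, abab, baaa, baab, baba, aaaaa, aaaab, aaaba, aabaa, aabab, abaaa, abaab, ababa, baaaa, baaab, baaba, babaa, babab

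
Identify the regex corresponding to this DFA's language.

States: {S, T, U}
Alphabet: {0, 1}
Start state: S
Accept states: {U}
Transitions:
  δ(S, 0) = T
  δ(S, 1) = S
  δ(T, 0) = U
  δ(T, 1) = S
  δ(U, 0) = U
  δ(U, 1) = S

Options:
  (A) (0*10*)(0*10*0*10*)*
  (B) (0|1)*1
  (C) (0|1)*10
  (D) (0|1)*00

Check each option against the DFA on short strings; one disagreement eliminates an option:
  (A) (0*10*)(0*10*0*10*)*: on '1' the DFA goes S → S and rejects (S ∉ Accept), but the regex matches it → eliminate
  (B) (0|1)*1: on '1' the DFA goes S → S and rejects (S ∉ Accept), but the regex matches it → eliminate
  (C) (0|1)*10: on '00' the DFA goes S → T → U and accepts (U ∈ Accept), but the regex does not match it → eliminate
  (D) (0|1)*00: agrees with the DFA on every string of length ≤ 6
Only (D) is consistent with the DFA.
(D) (0|1)*00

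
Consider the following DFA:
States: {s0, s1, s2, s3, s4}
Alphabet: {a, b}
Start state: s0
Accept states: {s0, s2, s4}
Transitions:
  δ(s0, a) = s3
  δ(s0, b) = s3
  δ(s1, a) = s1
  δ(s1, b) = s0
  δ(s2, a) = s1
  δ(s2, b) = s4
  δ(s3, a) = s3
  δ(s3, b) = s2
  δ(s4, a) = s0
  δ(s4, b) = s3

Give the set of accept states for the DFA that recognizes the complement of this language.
Complement accept states = All states \ Original accept states
= {s0, s1, s2, s3, s4} \ {s0, s2, s4}
{s1, s3}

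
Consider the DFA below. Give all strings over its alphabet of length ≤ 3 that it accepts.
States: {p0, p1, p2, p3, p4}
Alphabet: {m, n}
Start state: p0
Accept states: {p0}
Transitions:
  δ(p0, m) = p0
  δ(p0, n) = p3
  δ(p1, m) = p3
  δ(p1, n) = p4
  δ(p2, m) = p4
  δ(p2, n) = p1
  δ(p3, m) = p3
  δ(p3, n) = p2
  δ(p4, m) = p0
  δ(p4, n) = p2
ε, m, mm, mmm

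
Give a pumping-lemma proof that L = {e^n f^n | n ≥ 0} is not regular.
Assume L is regular with pumping length p. Idea: pumping the e-block changes the count balance.
Choose s = e^p f^p (length 2p ≥ p). By the pumping lemma, s = xyz with |xy| ≤ p, |y| > 0. So y = e^k for some k > 0 (since xy is entirely within the e's). Pumping gives xy²z = e^(p+k) f^p, which is not in L since p+k ≠ p.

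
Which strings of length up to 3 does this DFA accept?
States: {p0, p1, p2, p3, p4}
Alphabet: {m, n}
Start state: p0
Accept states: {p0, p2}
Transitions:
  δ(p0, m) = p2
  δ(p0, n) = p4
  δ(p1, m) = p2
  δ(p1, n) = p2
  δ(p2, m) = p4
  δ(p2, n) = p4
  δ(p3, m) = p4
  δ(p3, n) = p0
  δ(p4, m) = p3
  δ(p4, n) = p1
ε, m, nmn, nnm, nnn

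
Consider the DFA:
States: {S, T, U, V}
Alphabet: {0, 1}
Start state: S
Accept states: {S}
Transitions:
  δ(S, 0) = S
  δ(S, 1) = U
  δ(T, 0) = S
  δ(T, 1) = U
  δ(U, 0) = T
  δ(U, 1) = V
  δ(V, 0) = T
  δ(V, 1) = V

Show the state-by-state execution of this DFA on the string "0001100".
read '0': S → S
  read '0': S → S
  read '0': S → S
  read '1': S → U
  read '1': U → V
  read '0': V → T
  read '0': T → S
S -> S -> S -> S -> U -> V -> T -> S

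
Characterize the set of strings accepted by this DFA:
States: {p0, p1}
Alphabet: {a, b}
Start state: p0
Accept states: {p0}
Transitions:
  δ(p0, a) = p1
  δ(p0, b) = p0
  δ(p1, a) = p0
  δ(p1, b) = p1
Testing a few strings:
  'bab' → reject
  'aa' → accept
  'b' → accept
  'ab' → reject
State roles: p0=even number of a's so far; p1=odd number of a's so far
All strings over {a,b} with an even number of a's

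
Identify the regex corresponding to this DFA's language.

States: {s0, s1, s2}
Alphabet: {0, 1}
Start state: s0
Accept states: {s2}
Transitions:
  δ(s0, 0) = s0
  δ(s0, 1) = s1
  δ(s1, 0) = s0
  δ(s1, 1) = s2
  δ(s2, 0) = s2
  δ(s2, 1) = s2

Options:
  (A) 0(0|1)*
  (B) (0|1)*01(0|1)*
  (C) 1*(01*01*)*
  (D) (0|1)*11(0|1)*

Check each option against the DFA on short strings; one disagreement eliminates an option:
  (A) 0(0|1)*: on '0' the DFA goes s0 → s0 and rejects (s0 ∉ Accept), but the regex matches it → eliminate
  (B) (0|1)*01(0|1)*: on '01' the DFA goes s0 → s0 → s1 and rejects (s1 ∉ Accept), but the regex matches it → eliminate
  (C) 1*(01*01*)*: on ε the DFA stays in s0 and rejects (s0 ∉ Accept), but the regex matches it → eliminate
  (D) (0|1)*11(0|1)*: agrees with the DFA on every string of length ≤ 6
Only (D) is consistent with the DFA.
(D) (0|1)*11(0|1)*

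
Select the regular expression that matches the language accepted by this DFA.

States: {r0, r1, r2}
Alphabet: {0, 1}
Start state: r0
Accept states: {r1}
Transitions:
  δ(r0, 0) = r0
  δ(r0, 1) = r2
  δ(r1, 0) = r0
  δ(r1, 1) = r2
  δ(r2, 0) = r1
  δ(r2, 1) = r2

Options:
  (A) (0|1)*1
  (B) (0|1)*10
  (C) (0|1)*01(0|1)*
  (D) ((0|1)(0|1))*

Check each option against the DFA on short strings; one disagreement eliminates an option:
  (A) (0|1)*1: on '1' the DFA goes r0 → r2 and rejects (r2 ∉ Accept), but the regex matches it → eliminate
  (B) (0|1)*10: agrees with the DFA on every string of length ≤ 6
  (C) (0|1)*01(0|1)*: on '01' the DFA goes r0 → r0 → r2 and rejects (r2 ∉ Accept), but the regex matches it → eliminate
  (D) ((0|1)(0|1))*: on ε the DFA stays in r0 and rejects (r0 ∉ Accept), but the regex matches it → eliminate
Only (B) is consistent with the DFA.
(B) (0|1)*10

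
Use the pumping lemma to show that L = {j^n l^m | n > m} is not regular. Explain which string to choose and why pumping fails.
Assume L is regular with pumping length p. Idea: pumping down the j-block drops the j-count to at most the l-count.
Choose s = j^(p+1) l^p ∈ L (|s| = 2p+1 ≥ p). By the pumping lemma, s = xyz with |xy| ≤ p, |y| > 0, so y = j^k with k ≥ 1. Take i = 0: xz = j^(p+1−k) l^p. Since k ≥ 1, p+1−k ≤ p, so the number of j's is no longer strictly greater than the number of l's, hence xz ∉ L.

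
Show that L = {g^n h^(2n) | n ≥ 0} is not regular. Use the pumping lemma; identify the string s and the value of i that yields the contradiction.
Assume L is regular with pumping length p. Idea: pumping the g-block breaks the 1:2 ratio.
Choose s = g^p h^(2p) (length 3p ≥ p). By the pumping lemma, s = xyz with |xy| ≤ p, |y| > 0, so y = g^k with k ≥ 1. Then xy²z = g^(p+k) h^(2p). For this to be in L we would need 2p = 2(p+k), i.e. 2k = 0, contradicting k ≥ 1. So xy²z ∉ L.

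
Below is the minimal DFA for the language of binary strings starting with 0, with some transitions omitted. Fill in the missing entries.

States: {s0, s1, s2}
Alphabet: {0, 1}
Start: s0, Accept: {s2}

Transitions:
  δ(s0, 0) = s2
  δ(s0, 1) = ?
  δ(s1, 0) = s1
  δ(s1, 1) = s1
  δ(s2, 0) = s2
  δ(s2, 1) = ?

From the language and accept set, identify what each state tracks — s0: no input read; s1: started with 1 (dead); s2: started with 0.
Each missing δ(q, a) is the state matching the new tracked value after reading a.
δ(s0, 1) = s1; δ(s2, 1) = s2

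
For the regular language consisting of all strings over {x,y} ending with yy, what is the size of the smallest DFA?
By Myhill–Nerode, count the distinguishable equivalence classes: 3 classes — one per longest suffix of the input that is a prefix of 'yy' (lengths 0 through 2); only the length-2 class is accepting.
3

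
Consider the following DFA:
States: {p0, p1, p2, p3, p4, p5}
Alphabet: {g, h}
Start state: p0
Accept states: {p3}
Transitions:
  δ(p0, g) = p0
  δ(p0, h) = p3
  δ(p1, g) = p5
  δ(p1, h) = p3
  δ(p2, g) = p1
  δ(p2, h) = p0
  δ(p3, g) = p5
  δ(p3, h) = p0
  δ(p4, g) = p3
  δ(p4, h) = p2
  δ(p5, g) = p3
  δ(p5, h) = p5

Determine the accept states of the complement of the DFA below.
Complement accept states = All states \ Original accept states
= {p0, p1, p2, p3, p4, p5} \ {p3}
{p0, p1, p2, p4, p5}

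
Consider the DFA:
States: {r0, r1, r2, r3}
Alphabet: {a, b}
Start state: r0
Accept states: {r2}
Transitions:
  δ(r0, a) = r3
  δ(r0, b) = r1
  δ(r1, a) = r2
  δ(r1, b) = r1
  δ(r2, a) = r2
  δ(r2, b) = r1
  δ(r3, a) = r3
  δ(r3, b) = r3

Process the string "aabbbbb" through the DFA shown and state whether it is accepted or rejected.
Processing string "aabbbbb":
  r0 --a--> r3
  r3 --a--> r3
  r3 --b--> r3
  r3 --b--> r3
  r3 --b--> r3
  r3 --b--> r3
  r3 --b--> r3
Final state: r3
Accept states: {r2}
No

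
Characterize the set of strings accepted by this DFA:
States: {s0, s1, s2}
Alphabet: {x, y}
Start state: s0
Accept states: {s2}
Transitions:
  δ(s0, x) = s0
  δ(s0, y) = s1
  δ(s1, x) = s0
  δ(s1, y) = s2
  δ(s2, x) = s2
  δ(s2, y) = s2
Testing a few strings:
  'y' → reject
  'yyyx' → accept
  'xxy' → reject
  'xxxy' → reject
State roles: s0=no progress toward yy; s1=one trailing y; s2=substring yy seen
All strings over {x,y} containing the substring yy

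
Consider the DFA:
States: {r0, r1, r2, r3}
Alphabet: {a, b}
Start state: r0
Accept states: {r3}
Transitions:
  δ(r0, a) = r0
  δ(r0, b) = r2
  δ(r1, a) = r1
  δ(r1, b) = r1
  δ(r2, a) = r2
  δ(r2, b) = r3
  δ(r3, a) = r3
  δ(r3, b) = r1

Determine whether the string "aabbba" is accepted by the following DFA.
Processing string "aabbba":
  r0 --a--> r0
  r0 --a--> r0
  r0 --b--> r2
  r2 --b--> r3
  r3 --b--> r1
  r1 --a--> r1
Final state: r1
Accept states: {r3}
No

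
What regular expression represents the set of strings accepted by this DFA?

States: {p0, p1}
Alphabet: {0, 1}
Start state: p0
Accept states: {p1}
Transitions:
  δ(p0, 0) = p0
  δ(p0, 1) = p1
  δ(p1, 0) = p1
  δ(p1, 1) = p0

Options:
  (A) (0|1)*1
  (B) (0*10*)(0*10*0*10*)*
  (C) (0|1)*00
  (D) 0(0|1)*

Check each option against the DFA on short strings; one disagreement eliminates an option:
  (A) (0|1)*1: on '10' the DFA goes p0 → p1 → p1 and accepts (p1 ∈ Accept), but the regex does not match it → eliminate
  (B) (0*10*)(0*10*0*10*)*: agrees with the DFA on every string of length ≤ 6
  (C) (0|1)*00: on '1' the DFA goes p0 → p1 and accepts (p1 ∈ Accept), but the regex does not match it → eliminate
  (D) 0(0|1)*: on '0' the DFA goes p0 → p0 and rejects (p0 ∉ Accept), but the regex matches it → eliminate
Only (B) is consistent with the DFA.
(B) (0*10*)(0*10*0*10*)*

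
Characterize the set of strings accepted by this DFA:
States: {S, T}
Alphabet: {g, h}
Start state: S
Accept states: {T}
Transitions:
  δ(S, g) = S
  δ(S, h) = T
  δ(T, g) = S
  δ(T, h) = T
Testing a few strings:
  'gg' → reject
  'g' → reject
  'hhg' → reject
  'hh' → accept
State roles: S=last symbol not h; T=last symbol is h
All strings over {g,h} ending with h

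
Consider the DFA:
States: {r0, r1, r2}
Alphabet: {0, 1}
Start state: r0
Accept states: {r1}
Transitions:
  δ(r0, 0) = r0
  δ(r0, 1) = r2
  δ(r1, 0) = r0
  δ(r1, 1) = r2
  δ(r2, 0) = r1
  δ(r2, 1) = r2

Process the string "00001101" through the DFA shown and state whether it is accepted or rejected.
Processing string "00001101":
  r0 --0--> r0
  r0 --0--> r0
  r0 --0--> r0
  r0 --0--> r0
  r0 --1--> r2
  r2 --1--> r2
  r2 --0--> r1
  r1 --1--> r2
Final state: r2
Accept states: {r1}
No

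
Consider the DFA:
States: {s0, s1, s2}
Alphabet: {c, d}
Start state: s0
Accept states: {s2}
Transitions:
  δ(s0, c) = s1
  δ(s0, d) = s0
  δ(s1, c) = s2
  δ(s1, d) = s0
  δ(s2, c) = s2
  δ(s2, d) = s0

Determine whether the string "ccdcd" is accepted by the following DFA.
Processing string "ccdcd":
  s0 --c--> s1
  s1 --c--> s2
  s2 --d--> s0
  s0 --c--> s1
  s1 --d--> s0
Final state: s0
Accept states: {s2}
No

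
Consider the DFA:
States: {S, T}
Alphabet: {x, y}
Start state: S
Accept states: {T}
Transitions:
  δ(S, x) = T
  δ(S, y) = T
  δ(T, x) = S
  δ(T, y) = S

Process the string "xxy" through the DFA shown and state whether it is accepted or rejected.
Processing string "xxy":
  S --x--> T
  T --x--> S
  S --y--> T
Final state: T
Accept states: {T}
Yes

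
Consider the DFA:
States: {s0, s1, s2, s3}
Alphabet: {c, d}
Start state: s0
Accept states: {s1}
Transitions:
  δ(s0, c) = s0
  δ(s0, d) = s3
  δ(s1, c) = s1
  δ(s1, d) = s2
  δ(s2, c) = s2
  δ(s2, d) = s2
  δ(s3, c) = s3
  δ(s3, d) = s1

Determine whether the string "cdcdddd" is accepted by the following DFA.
Processing string "cdcdddd":
  s0 --c--> s0
  s0 --d--> s3
  s3 --c--> s3
  s3 --d--> s1
  s1 --d--> s2
  s2 --d--> s2
  s2 --d--> s2
Final state: s2
Accept states: {s1}
No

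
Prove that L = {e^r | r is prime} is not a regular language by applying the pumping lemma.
Assume L is regular with pumping length p. Idea: pumping by a suitable count produces a composite length.
Let q be a prime with q ≥ p and choose s = e^q ∈ L. By the pumping lemma, s = xyz with |xy| ≤ p, |y| = k ≥ 1. Take i = q+1: |xy^(q+1)z| = q + q·k = q(1+k). Since q ≥ 2 and 1+k ≥ 2, q(1+k) is composite, so xy^(q+1)z ∉ L.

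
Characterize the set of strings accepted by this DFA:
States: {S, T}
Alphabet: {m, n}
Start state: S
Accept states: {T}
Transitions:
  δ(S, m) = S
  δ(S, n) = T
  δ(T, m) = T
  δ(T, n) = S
Testing a few strings:
  'mmn' → accept
  'n' → accept
  'mmm' → reject
  'm' → reject
State roles: S=even number of n's so far; T=odd number of n's so far
All strings over {m,n} with an odd number of n's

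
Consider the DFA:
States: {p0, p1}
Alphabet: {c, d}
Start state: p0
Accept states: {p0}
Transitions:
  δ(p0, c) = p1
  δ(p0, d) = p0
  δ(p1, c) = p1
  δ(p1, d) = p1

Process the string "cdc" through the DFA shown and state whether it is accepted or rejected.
Processing string "cdc":
  p0 --c--> p1
  p1 --d--> p1
  p1 --c--> p1
Final state: p1
Accept states: {p0}
No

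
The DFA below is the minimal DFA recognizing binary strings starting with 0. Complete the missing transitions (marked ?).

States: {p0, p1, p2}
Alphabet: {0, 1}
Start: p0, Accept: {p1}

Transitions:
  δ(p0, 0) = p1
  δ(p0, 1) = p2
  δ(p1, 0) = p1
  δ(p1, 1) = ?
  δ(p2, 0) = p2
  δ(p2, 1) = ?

From the language and accept set, identify what each state tracks — p0: no input read; p1: started with 0; p2: started with 1 (dead).
Each missing δ(q, a) is the state matching the new tracked value after reading a.
δ(p1, 1) = p1; δ(p2, 1) = p2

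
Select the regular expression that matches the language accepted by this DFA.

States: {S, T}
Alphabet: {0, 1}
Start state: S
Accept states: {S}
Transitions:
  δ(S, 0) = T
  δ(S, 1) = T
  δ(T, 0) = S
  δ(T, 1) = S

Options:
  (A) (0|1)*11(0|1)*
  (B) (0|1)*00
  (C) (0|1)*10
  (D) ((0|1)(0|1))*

Check each option against the DFA on short strings; one disagreement eliminates an option:
  (A) (0|1)*11(0|1)*: on ε the DFA stays in S and accepts (S ∈ Accept), but the regex does not match it → eliminate
  (B) (0|1)*00: on ε the DFA stays in S and accepts (S ∈ Accept), but the regex does not match it → eliminate
  (C) (0|1)*10: on ε the DFA stays in S and accepts (S ∈ Accept), but the regex does not match it → eliminate
  (D) ((0|1)(0|1))*: agrees with the DFA on every string of length ≤ 6
Only (D) is consistent with the DFA.
(D) ((0|1)(0|1))*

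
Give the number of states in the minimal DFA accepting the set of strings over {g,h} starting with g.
By Myhill–Nerode, count the distinguishable equivalence classes: three classes — empty / started with g / started with h (dead).
3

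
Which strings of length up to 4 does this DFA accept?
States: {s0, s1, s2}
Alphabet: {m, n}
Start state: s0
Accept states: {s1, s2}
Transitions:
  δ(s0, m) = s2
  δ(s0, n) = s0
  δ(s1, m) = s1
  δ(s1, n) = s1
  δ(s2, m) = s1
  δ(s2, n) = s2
m, mm, mn, nm, mmm, mmn, mnm, mnn, nmm, nmn, nnm, mmmm, mmmn, mmnm, mmnn, mnmm, mnmn, mnnm, mnnn, nmmm, nmmn, nmnm, nmnn, nnmm, nnmn, nnnm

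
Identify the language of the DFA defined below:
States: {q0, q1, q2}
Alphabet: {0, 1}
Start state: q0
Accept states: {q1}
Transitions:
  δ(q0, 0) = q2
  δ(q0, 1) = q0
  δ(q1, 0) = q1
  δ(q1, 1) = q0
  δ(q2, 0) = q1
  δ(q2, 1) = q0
Testing a few strings:
  '0' → reject
  '1' → reject
  '01' → reject
  '11' → reject
State roles: q0=last symbol not 0; q1=two trailing 0's; q2=one trailing 0
All binary strings ending with 00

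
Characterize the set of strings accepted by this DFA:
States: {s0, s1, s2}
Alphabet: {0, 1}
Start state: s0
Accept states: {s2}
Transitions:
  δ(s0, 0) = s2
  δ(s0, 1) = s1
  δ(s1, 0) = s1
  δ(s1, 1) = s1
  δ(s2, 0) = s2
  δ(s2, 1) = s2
Testing a few strings:
  '1' → reject
  '101' → reject
  '100' → reject
  '00' → accept
State roles: s0=no input read; s1=started with 1 (dead); s2=started with 0
All binary strings starting with 0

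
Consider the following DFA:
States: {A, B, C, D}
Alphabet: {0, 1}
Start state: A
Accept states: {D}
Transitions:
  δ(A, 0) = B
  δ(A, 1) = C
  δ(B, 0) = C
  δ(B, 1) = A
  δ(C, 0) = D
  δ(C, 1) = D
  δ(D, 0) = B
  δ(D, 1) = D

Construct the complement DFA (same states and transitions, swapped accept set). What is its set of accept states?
Complement accept states = All states \ Original accept states
= {A, B, C, D} \ {D}
{A, B, C}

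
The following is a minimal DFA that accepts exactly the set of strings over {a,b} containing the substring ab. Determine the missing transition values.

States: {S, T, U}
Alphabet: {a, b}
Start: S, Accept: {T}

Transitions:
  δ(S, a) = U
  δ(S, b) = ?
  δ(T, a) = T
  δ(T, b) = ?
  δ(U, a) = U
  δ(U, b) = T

From the language and accept set, identify what each state tracks — S: no a seen yet; T: substring ab seen; U: seen a a, waiting for b.
Each missing δ(q, a) is the state matching the new tracked value after reading a.
δ(S, b) = S; δ(T, b) = T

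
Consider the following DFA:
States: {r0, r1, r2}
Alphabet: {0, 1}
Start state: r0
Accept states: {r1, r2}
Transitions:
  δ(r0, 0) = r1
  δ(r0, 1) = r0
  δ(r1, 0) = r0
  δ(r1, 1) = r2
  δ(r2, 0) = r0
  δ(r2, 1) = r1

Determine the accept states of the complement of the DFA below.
Complement accept states = All states \ Original accept states
= {r0, r1, r2} \ {r1, r2}
{r0}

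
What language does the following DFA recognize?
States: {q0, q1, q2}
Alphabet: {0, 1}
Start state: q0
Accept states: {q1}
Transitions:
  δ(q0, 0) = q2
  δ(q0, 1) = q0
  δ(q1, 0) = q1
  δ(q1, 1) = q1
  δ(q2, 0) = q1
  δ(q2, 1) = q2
Testing a few strings:
  '0' → reject
  '001' → accept
  '1110' → reject
  '10' → reject
State roles: q0=zero 0's seen; q1=≥ two 0's seen; q2=one 0 seen
All binary strings containing at least two 0's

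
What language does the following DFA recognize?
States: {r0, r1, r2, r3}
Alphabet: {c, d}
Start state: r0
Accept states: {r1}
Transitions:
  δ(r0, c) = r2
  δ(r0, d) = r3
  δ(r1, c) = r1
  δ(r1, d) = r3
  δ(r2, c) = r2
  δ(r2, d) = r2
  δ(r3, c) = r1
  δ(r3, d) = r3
Testing a few strings:
  'cddd' → reject
  'ddd' → reject
  'cdcc' → reject
  'c' → reject
State roles: r0=no input read; r1=started with d, last symbol c; r2=started with c (dead); r3=started with d, last symbol d
All strings over {c,d} that start with d and end with c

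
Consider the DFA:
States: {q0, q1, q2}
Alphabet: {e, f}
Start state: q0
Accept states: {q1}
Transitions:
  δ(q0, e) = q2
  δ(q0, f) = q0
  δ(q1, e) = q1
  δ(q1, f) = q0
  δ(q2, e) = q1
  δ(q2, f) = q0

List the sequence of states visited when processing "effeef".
read 'e': q0 → q2
  read 'f': q2 → q0
  read 'f': q0 → q0
  read 'e': q0 → q2
  read 'e': q2 → q1
  read 'f': q1 → q0
q0 -> q2 -> q0 -> q0 -> q2 -> q1 -> q0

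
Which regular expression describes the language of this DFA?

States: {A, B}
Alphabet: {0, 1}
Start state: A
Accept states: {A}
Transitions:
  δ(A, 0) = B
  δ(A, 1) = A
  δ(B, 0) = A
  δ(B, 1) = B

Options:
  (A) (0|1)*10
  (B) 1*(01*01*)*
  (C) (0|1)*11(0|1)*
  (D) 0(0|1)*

Check each option against the DFA on short strings; one disagreement eliminates an option:
  (A) (0|1)*10: on ε the DFA stays in A and accepts (A ∈ Accept), but the regex does not match it → eliminate
  (B) 1*(01*01*)*: agrees with the DFA on every string of length ≤ 6
  (C) (0|1)*11(0|1)*: on ε the DFA stays in A and accepts (A ∈ Accept), but the regex does not match it → eliminate
  (D) 0(0|1)*: on ε the DFA stays in A and accepts (A ∈ Accept), but the regex does not match it → eliminate
Only (B) is consistent with the DFA.
(B) 1*(01*01*)*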